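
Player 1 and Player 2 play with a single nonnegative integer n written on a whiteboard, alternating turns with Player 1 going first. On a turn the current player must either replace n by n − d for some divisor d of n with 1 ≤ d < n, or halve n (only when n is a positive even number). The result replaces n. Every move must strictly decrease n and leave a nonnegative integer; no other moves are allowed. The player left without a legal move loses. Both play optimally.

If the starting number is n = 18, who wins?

Player 1 wins.

Compute win/loss labels from the base case upward. A position with no move is L. Any other position is W if it can reach an L in one move, else L.
n=0: no move → L
n=1: no move → L
n=2: reaches L-position 1 → W
n=3: only reaches 2(W), which is W → L
n=4: reaches L-position 3 → W
n=5: only reaches 4(W), which is W → L
n=6: reaches L-position 3 → W
n=7: only reaches 6(W), which is W → L
n=8: reaches L-position 7 → W
n=9: only reaches 6(W), 8(W), all W → L
n=10: reaches L-position 5 → W
n=11: only reaches 10(W), which is W → L
n=12: reaches L-position 9 → W
n=13: only reaches 12(W), which is W → L
n=14: reaches L-position 7 → W
n=15: only reaches 10(W), 12(W), 14(W), all W → L
n=16: reaches L-position 15 → W
n=17: only reaches 16(W), which is W → L
n=18: reaches L-position 9 → W
The starting position 18 is W: Player 1 should move to 9, handing over an L position.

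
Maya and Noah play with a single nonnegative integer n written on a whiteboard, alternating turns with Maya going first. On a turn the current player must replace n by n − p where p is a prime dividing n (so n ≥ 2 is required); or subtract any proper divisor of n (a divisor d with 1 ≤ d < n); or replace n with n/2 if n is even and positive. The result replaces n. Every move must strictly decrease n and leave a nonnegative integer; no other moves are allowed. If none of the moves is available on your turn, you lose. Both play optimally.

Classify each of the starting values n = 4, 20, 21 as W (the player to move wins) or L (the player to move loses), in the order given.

4: L, 20: L, 21: W

Build the W/L table. Terminal = L. A non-terminal position is W if it has a move to some L; otherwise it is L.
n=0: no move → L
n=1: no move → L
n=2: can move to 0, which is L ⇒ W
n=3: can move to 0, which is L ⇒ W
n=4: moves to 2(W), 3(W); every one is W ⇒ L
n=5: can move to 0, which is L ⇒ W
n=6: can move to 4, which is L ⇒ W
n=7: can move to 0, which is L ⇒ W
n=8: can move to 4, which is L ⇒ W
n=9: moves to 6(W), 8(W); every one is W ⇒ L
n=10: can move to 9, which is L ⇒ W
n=11: can move to 0, which is L ⇒ W
n=12: can move to 9, which is L ⇒ W
n=13: can move to 0, which is L ⇒ W
n=14: moves to 7(W), 12(W), 13(W); every one is W ⇒ L
n=15: can move to 14, which is L ⇒ W
n=16: can move to 14, which is L ⇒ W
n=17: can move to 0, which is L ⇒ W
n=18: can move to 9, which is L ⇒ W
n=19: can move to 0, which is L ⇒ W
n=20: moves to 10(W), 15(W), 16(W), 18(W), 19(W); every one is W ⇒ L
n=21: can move to 14, which is L ⇒ W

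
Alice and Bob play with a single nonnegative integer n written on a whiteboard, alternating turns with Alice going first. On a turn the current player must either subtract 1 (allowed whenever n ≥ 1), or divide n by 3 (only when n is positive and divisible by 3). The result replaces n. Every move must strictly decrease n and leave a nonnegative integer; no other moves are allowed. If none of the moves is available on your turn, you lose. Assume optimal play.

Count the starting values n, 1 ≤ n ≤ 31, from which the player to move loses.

Use the standard recursion: the mover loses at a terminal position; elsewhere, the mover wins exactly when some move hands the opponent an L position.
n=0: no move → L
n=1: W (go to 0, an L position)
n=2: L (sole option 1(W) is W)
n=3: W (go to 2, an L position)
n=4: L (sole option 3(W) is W)
n=5: W (go to 4, an L position)
n=6: W (go to 2, an L position)
n=7: L (sole option 6(W) is W)
n=8: W (go to 7, an L position)
n=9: L (options 3(W), 8(W) are all W)
n=10: W (go to 9, an L position)
n=11: L (sole option 10(W) is W)
n=12: W (go to 4, an L position)
n=13: L (sole option 12(W) is W)
n=14: W (go to 13, an L position)
n=15: L (options 5(W), 14(W) are all W)
n=16: W (go to 15, an L position)
n=17: L (sole option 16(W) is W)
n=18: W (go to 17, an L position)
n=19: L (sole option 18(W) is W)
n=20: W (go to 19, an L position)
n=21: W (go to 7, an L position)
n=22: L (sole option 21(W) is W)
n=23: W (go to 22, an L position)
n=24: L (options 8(W), 23(W) are all W)
n=25: W (go to 24, an L position)
n=26: L (sole option 25(W) is W)
n=27: W (go to 9, an L position)
n=28: L (sole option 27(W) is W)
n=29: W (go to 28, an L position)
n=30: L (options 10(W), 29(W) are all W)
n=31: W (go to 30, an L position)
L entries with 1 ≤ n ≤ 31 (n=0 is outside the asked range and is not counted): n = 2, 4, 7, 9, 11, 13, 15, 17, 19, 22, 24, 26, 28, 30; that makes 14.

14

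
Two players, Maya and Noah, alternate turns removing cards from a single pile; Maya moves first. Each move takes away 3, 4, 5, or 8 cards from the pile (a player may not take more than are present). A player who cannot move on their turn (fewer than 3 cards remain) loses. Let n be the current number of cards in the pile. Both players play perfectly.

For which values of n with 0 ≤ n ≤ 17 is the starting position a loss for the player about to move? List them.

0, 1, 2, 11, 12, 13

Classify positions by backward induction: terminal positions (no move available) are L. From any other position, the mover wins iff some move reaches an L.
n=0: no move → L
n=1: no move → L
n=2: no move → L
n=3: can move to 0, which is L ⇒ W
n=4: can move to 1, which is L ⇒ W
n=5: can move to 2, which is L ⇒ W
n=6: can move to 2, which is L ⇒ W
n=7: can move to 2, which is L ⇒ W
n=8: can move to 0, which is L ⇒ W
n=9: can move to 1, which is L ⇒ W
n=10: can move to 2, which is L ⇒ W
n=11: moves to 8(W), 7(W), 6(W), 3(W); every one is W ⇒ L
n=12: moves to 9(W), 8(W), 7(W), 4(W); every one is W ⇒ L
n=13: moves to 10(W), 9(W), 8(W), 5(W); every one is W ⇒ L
n=14: can move to 11, which is L ⇒ W
n=15: can move to 12, which is L ⇒ W
n=16: can move to 13, which is L ⇒ W
n=17: can move to 13, which is L ⇒ W
The losing starting values of n are exactly the entries labelled L in this table (6 of them).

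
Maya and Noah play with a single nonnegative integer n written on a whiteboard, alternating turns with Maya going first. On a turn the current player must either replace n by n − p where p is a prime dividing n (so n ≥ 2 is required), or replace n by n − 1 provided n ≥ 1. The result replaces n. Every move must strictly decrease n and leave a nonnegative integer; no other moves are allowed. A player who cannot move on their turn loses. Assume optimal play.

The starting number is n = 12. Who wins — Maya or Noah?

Noah wins.

Work bottom-up. With no move the player to move loses. Otherwise the position is W if at least one move leads to an L position for the opponent, and L if every move leads to a W.
n=0: no move → L
n=1: reaches L-position 0 → W
n=2: reaches L-position 0 → W
n=3: reaches L-position 0 → W
n=4: only reaches 2(W), 3(W), all W → L
n=5: reaches L-position 0 → W
n=6: reaches L-position 4 → W
n=7: reaches L-position 0 → W
n=8: only reaches 6(W), 7(W), all W → L
n=9: reaches L-position 8 → W
n=10: reaches L-position 8 → W
n=11: reaches L-position 0 → W
n=12: only reaches 9(W), 10(W), 11(W), all W → L
Every move from 12 reaches a W position, so the mover loses.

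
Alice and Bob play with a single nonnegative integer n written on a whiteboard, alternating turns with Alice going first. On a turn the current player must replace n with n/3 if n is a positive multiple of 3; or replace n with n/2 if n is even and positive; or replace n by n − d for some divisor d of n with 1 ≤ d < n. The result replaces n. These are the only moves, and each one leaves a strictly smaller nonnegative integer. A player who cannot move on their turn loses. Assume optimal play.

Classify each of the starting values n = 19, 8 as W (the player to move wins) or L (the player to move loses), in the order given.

Classify positions by backward induction: terminal positions (no move available) are L. From any other position, the mover wins iff some move reaches an L.
n=0: no move → L
n=1: no move → L
n=2: →1(L), so W
n=3: →1(L), so W
n=4: →2(W), 3(W) — all W, so L
n=5: →4(L), so W
n=6: →4(L), so W
n=7: →6(W) only, which is W, so L
n=8: →4(L), so W
n=9: →3(W), 6(W), 8(W) — all W, so L
n=10: →9(L), so W
n=11: →10(W) only, which is W, so L
n=12: →4(L), so W
n=13: →12(W) only, which is W, so L
n=14: →7(L), so W
n=15: →5(W), 10(W), 12(W), 14(W) — all W, so L
n=16: →15(L), so W
n=17: →16(W) only, which is W, so L
n=18: →9(L), so W
n=19: →18(W) only, which is W, so L

19: L, 8: W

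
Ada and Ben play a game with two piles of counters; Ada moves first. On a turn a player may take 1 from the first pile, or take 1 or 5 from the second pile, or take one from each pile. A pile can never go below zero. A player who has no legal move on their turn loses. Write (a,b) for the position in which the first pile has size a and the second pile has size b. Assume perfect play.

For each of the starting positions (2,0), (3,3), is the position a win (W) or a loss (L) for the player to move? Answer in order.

Positions with no move are L. A position that does have a move is losing for the player to move precisely when every available move leads to a winning position for the opponent. Fill in the labels:
No move ever increases a pile, so every position that can arise here has a ≤ 3 and b ≤ 3; it is enough to label the cells with 0 ≤ a ≤ 3 and 0 ≤ b ≤ 3.
Every move lowers a or b (never raises either), so fill the grid row by row in increasing a, and left to right within a row: each cell's successors are then already labelled.
      b=0  b=1  b=2  b=3
a=0:    L    W    L    W
a=1:    W    W    W    W
a=2:    L    W    L    W
a=3:    W    W    W    W
Cells with no legal move (terminal, hence L): (0,0).
The remaining L cells, each justified by listing all of its moves:
(0,2): only reaches (0,1)(W), which is W → L
(2,0): only reaches (1,0)(W), which is W → L
(2,2): only reaches (1,2)(W), (2,1)(W), (1,1)(W), all W → L
Every other cell has at least one move into one of the L cells above, so it is W.
(2,0): one of the L cells justified above, so L
(3,3): the move to (2,2) reaches an L cell, so W

(2,0): L, (3,3): W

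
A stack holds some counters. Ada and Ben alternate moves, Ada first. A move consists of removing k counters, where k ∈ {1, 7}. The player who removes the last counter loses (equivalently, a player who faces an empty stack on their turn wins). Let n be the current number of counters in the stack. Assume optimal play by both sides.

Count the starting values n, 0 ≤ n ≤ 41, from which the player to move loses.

21

Build the W/L table. Terminal = W. A non-terminal position is W if it has a move to some L; otherwise it is L.
n=0: no move; the opponent has just taken the last counter and therefore loses → W
n=1: only reaches 0(W), which is W → L
n=2: reaches L-position 1 → W
n=3: only reaches 2(W), which is W → L
n=4: reaches L-position 3 → W
n=5: only reaches 4(W), which is W → L
n=6: reaches L-position 5 → W
n=7: only reaches 6(W), 0(W), all W → L
n=8: reaches L-position 7 → W
n=9: only reaches 8(W), 2(W), all W → L
n=10: reaches L-position 9 → W
n=11: only reaches 10(W), 4(W), all W → L
n=12: reaches L-position 11 → W
n=13: only reaches 12(W), 6(W), all W → L
n=14: reaches L-position 13 → W
n=15: only reaches 14(W), 8(W), all W → L
n=16: reaches L-position 15 → W
n=17: only reaches 16(W), 10(W), all W → L
n=18: reaches L-position 17 → W
n=19: only reaches 18(W), 12(W), all W → L
n=20: reaches L-position 19 → W
n=21: only reaches 20(W), 14(W), all W → L
n=22: reaches L-position 21 → W
n=23: only reaches 22(W), 16(W), all W → L
n=24: reaches L-position 23 → W
n=25: only reaches 24(W), 18(W), all W → L
n=26: reaches L-position 25 → W
n=27: only reaches 26(W), 20(W), all W → L
n=28: reaches L-position 27 → W
n=29: only reaches 28(W), 22(W), all W → L
n=30: reaches L-position 29 → W
n=31: only reaches 30(W), 24(W), all W → L
n=32: reaches L-position 31 → W
n=33: only reaches 32(W), 26(W), all W → L
n=34: reaches L-position 33 → W
n=35: only reaches 34(W), 28(W), all W → L
n=36: reaches L-position 35 → W
n=37: only reaches 36(W), 30(W), all W → L
n=38: reaches L-position 37 → W
n=39: only reaches 38(W), 32(W), all W → L
n=40: reaches L-position 39 → W
n=41: only reaches 40(W), 34(W), all W → L
L entries with 0 ≤ n ≤ 41: n = 1, 3, 5, 7, 9, 11, 13, 15, 17, 19, 21, 23, 25, 27, 29, 31, 33, 35, 37, 39, 41; that makes 21.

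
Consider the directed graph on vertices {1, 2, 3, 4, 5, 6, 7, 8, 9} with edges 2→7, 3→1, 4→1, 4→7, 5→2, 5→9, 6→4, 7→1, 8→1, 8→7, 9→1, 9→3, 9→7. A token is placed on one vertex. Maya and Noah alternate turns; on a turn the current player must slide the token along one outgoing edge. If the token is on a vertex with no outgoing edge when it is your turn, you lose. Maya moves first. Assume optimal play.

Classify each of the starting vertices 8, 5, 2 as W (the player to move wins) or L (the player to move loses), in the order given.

8: W, 5: W, 2: L

Use the standard recursion: the mover loses at a terminal position; elsewhere, the mover wins exactly when some move hands the opponent an L position.
Every edge goes from a vertex to one that appears earlier in the order 1, 3, 7, 9, 2, 8, 5, 4, 6, so processing vertices in that order labels each vertex after all of its successors.
1: no outgoing edge → L
3: can move to 1, which is L ⇒ W
7: can move to 1, which is L ⇒ W
9: can move to 1, which is L ⇒ W
2: the only move is to 7(W), a W ⇒ L
8: can move to 1, which is L ⇒ W
5: can move to 2, which is L ⇒ W
4: can move to 1, which is L ⇒ W
6: the only move is to 4(W), a W ⇒ L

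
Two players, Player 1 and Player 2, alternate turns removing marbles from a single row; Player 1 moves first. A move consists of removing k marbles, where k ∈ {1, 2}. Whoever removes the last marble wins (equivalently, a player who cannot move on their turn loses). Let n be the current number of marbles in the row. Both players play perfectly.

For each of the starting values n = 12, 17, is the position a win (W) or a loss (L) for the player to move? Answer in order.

12: L, 17: W

Build the W/L table. Terminal = L. A non-terminal position is W if it has a move to some L; otherwise it is L.
n=0: no move → L
n=1: reaches L-position 0 → W
n=2: reaches L-position 0 → W
n=3: only reaches 2(W), 1(W), all W → L
n=4: reaches L-position 3 → W
n=5: reaches L-position 3 → W
n=6: only reaches 5(W), 4(W), all W → L
n=7: reaches L-position 6 → W
n=8: reaches L-position 6 → W
n=9: only reaches 8(W), 7(W), all W → L
n=10: reaches L-position 9 → W
n=11: reaches L-position 9 → W
n=12: only reaches 11(W), 10(W), all W → L
n=13: reaches L-position 12 → W
n=14: reaches L-position 12 → W
n=15: only reaches 14(W), 13(W), all W → L
n=16: reaches L-position 15 → W
n=17: reaches L-position 15 → W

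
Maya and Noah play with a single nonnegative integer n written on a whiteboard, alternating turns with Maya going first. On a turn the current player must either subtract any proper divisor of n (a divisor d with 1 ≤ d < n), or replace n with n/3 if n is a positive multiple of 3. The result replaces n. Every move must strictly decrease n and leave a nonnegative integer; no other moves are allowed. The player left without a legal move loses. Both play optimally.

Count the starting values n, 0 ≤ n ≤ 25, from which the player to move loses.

12

Label each position W (a win for the player to move) or L (a loss). A position with no legal move is L; any other position is W exactly when some move reaches an L, and L when every move reaches a W.
n=0: no move → L
n=1: no move → L
n=2: W (go to 1, an L position)
n=3: W (go to 1, an L position)
n=4: L (options 2(W), 3(W) are all W)
n=5: W (go to 4, an L position)
n=6: W (go to 4, an L position)
n=7: L (sole option 6(W) is W)
n=8: W (go to 4, an L position)
n=9: L (options 3(W), 6(W), 8(W) are all W)
n=10: W (go to 9, an L position)
n=11: L (sole option 10(W) is W)
n=12: W (go to 4, an L position)
n=13: L (sole option 12(W) is W)
n=14: W (go to 7, an L position)
n=15: L (options 5(W), 10(W), 12(W), 14(W) are all W)
n=16: W (go to 15, an L position)
n=17: L (sole option 16(W) is W)
n=18: W (go to 9, an L position)
n=19: L (sole option 18(W) is W)
n=20: W (go to 15, an L position)
n=21: W (go to 7, an L position)
n=22: W (go to 11, an L position)
n=23: L (sole option 22(W) is W)
n=24: W (go to 23, an L position)
n=25: L (options 20(W), 24(W) are all W)
L entries with 0 ≤ n ≤ 25: n = 0, 1, 4, 7, 9, 11, 13, 15, 17, 19, 23, 25; that makes 12.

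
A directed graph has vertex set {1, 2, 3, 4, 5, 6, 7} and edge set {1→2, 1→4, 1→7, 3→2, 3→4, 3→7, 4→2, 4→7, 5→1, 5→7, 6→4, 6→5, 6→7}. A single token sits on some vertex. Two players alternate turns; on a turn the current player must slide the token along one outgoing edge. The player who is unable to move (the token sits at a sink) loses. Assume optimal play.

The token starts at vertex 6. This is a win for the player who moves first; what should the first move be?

Use the standard recursion: the mover loses at a terminal position; elsewhere, the mover wins exactly when some move hands the opponent an L position.
Every edge goes from a vertex to one that appears earlier in the order 7, 2, 4, 1, 3, 5, 6, so processing vertices in that order labels each vertex after all of its successors.
7: no outgoing edge → L
2: no outgoing edge → L
4: →2(L), so W
1: →2(L), so W
3: →2(L), so W
5: →7(L), so W
6: →7(L), so W
From 6, the L positions reachable in one move are: 7.

Move to 7.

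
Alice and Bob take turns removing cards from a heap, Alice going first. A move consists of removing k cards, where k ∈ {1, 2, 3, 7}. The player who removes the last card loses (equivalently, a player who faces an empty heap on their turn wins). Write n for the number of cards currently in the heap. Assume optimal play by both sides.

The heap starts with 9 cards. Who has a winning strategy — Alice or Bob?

Bob wins.

Label each position W (a win for the player to move) or L (a loss). A position with no legal move is W; any other position is W exactly when some move reaches an L, and L when every move reaches a W.
n=0: no move; the opponent has just taken the last card and therefore loses → W
n=1: only reaches 0(W), which is W → L
n=2: reaches L-position 1 → W
n=3: reaches L-position 1 → W
n=4: reaches L-position 1 → W
n=5: only reaches 4(W), 3(W), 2(W), all W → L
n=6: reaches L-position 5 → W
n=7: reaches L-position 5 → W
n=8: reaches L-position 5 → W
n=9: only reaches 8(W), 7(W), 6(W), 2(W), all W → L
The starting position 9 is L: whatever Alice does, the opponent receives a W position.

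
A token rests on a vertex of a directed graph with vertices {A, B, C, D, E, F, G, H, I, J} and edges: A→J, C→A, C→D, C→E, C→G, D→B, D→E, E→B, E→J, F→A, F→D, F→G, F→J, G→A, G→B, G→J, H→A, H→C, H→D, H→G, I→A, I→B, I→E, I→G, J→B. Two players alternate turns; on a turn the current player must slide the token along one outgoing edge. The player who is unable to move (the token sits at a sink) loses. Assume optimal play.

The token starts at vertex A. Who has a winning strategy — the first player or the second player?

The second player wins.

Build the W/L table. Terminal = L. A non-terminal position is W if it has a move to some L; otherwise it is L.
Every edge goes from a vertex to one that appears earlier in the order B, J, A, G, E, D, C, F, H, I, so processing vertices in that order labels each vertex after all of its successors.
B: no outgoing edge → L
J: →B(L), so W
A: →J(W) only, which is W, so L
G: →A(L), so W
E: →B(L), so W
D: →B(L), so W
C: →A(L), so W
F: →A(L), so W
H: →A(L), so W
I: →A(L), so W
Every move from A reaches a W position, so the mover loses.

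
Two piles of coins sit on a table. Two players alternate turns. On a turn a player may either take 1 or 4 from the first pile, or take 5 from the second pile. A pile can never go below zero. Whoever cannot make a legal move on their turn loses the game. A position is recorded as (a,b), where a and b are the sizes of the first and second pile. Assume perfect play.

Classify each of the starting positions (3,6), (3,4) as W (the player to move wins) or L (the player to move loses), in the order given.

Work bottom-up. With no move the player to move loses. Otherwise the position is W if at least one move leads to an L position for the opponent, and L if every move leads to a W.
No move ever increases a pile, so every position that can arise here has a ≤ 3 and b ≤ 6; it is enough to label the cells with 0 ≤ a ≤ 3 and 0 ≤ b ≤ 6.
Every move lowers a or b (never raises either), so fill the grid row by row in increasing a, and left to right within a row: each cell's successors are then already labelled.
      b=0  b=1  b=2  b=3  b=4  b=5  b=6
a=0:    L    L    L    L    L    W    W
a=1:    W    W    W    W    W    L    L
a=2:    L    L    L    L    L    W    W
a=3:    W    W    W    W    W    L    L
Cells with no legal move (terminal, hence L): (0,0), (0,1), (0,2), (0,3), (0,4).
The remaining L cells, each justified by listing all of its moves:
(1,5): →(0,5)(W), (1,0)(W) — all W, so L
(1,6): →(0,6)(W), (1,1)(W) — all W, so L
(2,0): →(1,0)(W) only, which is W, so L
(2,1): →(1,1)(W) only, which is W, so L
(2,2): →(1,2)(W) only, which is W, so L
(2,3): →(1,3)(W) only, which is W, so L
(2,4): →(1,4)(W) only, which is W, so L
(3,5): →(2,5)(W), (3,0)(W) — all W, so L
(3,6): →(2,6)(W), (3,1)(W) — all W, so L
Every other cell has at least one move into one of the L cells above, so it is W.
(3,6): one of the L cells justified above, so L
(3,4): the move to (2,4) reaches an L cell, so W

(3,6): L, (3,4): W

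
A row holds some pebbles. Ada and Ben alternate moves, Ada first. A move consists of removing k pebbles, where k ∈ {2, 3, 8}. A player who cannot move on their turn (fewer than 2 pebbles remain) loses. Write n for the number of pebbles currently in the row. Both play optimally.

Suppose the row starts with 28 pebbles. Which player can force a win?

Work bottom-up. With no move the player to move loses. Otherwise the position is W if at least one move leads to an L position for the opponent, and L if every move leads to a W.
n=0: no move → L
n=1: no move → L
n=2: →0(L), so W
n=3: →1(L), so W
n=4: →1(L), so W
n=5: →3(W), 2(W) — all W, so L
n=6: →4(W), 3(W) — all W, so L
n=7: →5(L), so W
n=8: →6(L), so W
n=9: →6(L), so W
n=10: →8(W), 7(W), 2(W) — all W, so L
n=11: →9(W), 8(W), 3(W) — all W, so L
n=12: →10(L), so W
n=13: →11(L), so W
n=14: →11(L), so W
n=15: →13(W), 12(W), 7(W) — all W, so L
n=16: →14(W), 13(W), 8(W) — all W, so L
n=17: →15(L), so W
n=18: →16(L), so W
n=19: →16(L), so W
n=20: →18(W), 17(W), 12(W) — all W, so L
n=21: →19(W), 18(W), 13(W) — all W, so L
n=22: →20(L), so W
n=23: →21(L), so W
n=24: →21(L), so W
n=25: →23(W), 22(W), 17(W) — all W, so L
n=26: →24(W), 23(W), 18(W) — all W, so L
n=27: →25(L), so W
n=28: →26(L), so W
The starting position 28 is W: Ada should remove 2, leaving 26, handing over an L position.

Ada wins.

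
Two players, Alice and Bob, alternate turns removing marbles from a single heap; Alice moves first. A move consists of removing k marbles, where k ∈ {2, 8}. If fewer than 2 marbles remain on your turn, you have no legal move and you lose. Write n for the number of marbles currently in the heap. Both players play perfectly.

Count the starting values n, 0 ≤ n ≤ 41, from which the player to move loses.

Build the W/L table. Terminal = L. A non-terminal position is W if it has a move to some L; otherwise it is L.
n=0: no move → L
n=1: no move → L
n=2: can move to 0, which is L ⇒ W
n=3: can move to 1, which is L ⇒ W
n=4: the only move is to 2(W), a W ⇒ L
n=5: the only move is to 3(W), a W ⇒ L
n=6: can move to 4, which is L ⇒ W
n=7: can move to 5, which is L ⇒ W
n=8: can move to 0, which is L ⇒ W
n=9: can move to 1, which is L ⇒ W
n=10: moves to 8(W), 2(W); every one is W ⇒ L
n=11: moves to 9(W), 3(W); every one is W ⇒ L
n=12: can move to 10, which is L ⇒ W
n=13: can move to 11, which is L ⇒ W
n=14: moves to 12(W), 6(W); every one is W ⇒ L
n=15: moves to 13(W), 7(W); every one is W ⇒ L
n=16: can move to 14, which is L ⇒ W
n=17: can move to 15, which is L ⇒ W
n=18: can move to 10, which is L ⇒ W
n=19: can move to 11, which is L ⇒ W
n=20: moves to 18(W), 12(W); every one is W ⇒ L
n=21: moves to 19(W), 13(W); every one is W ⇒ L
n=22: can move to 20, which is L ⇒ W
n=23: can move to 21, which is L ⇒ W
n=24: moves to 22(W), 16(W); every one is W ⇒ L
n=25: moves to 23(W), 17(W); every one is W ⇒ L
n=26: can move to 24, which is L ⇒ W
n=27: can move to 25, which is L ⇒ W
n=28: can move to 20, which is L ⇒ W
n=29: can move to 21, which is L ⇒ W
n=30: moves to 28(W), 22(W); every one is W ⇒ L
n=31: moves to 29(W), 23(W); every one is W ⇒ L
n=32: can move to 30, which is L ⇒ W
n=33: can move to 31, which is L ⇒ W
n=34: moves to 32(W), 26(W); every one is W ⇒ L
n=35: moves to 33(W), 27(W); every one is W ⇒ L
n=36: can move to 34, which is L ⇒ W
n=37: can move to 35, which is L ⇒ W
n=38: can move to 30, which is L ⇒ W
n=39: can move to 31, which is L ⇒ W
n=40: moves to 38(W), 32(W); every one is W ⇒ L
n=41: moves to 39(W), 33(W); every one is W ⇒ L
L entries with 0 ≤ n ≤ 41: n = 0, 1, 4, 5, 10, 11, 14, 15, 20, 21, 24, 25, 30, 31, 34, 35, 40, 41; that makes 18.

18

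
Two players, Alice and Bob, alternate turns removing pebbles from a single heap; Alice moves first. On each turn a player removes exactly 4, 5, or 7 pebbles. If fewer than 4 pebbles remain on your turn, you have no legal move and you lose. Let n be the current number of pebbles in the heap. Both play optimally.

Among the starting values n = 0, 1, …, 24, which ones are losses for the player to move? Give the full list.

0, 1, 2, 3, 11, 12, 13, 14, 22, 23, 24

Build the W/L table. Terminal = L. A non-terminal position is W if it has a move to some L; otherwise it is L.
n=0: no move → L
n=1: no move → L
n=2: no move → L
n=3: no move → L
n=4: reaches L-position 0 → W
n=5: reaches L-position 1 → W
n=6: reaches L-position 2 → W
n=7: reaches L-position 3 → W
n=8: reaches L-position 3 → W
n=9: reaches L-position 2 → W
n=10: reaches L-position 3 → W
n=11: only reaches 7(W), 6(W), 4(W), all W → L
n=12: only reaches 8(W), 7(W), 5(W), all W → L
n=13: only reaches 9(W), 8(W), 6(W), all W → L
n=14: only reaches 10(W), 9(W), 7(W), all W → L
n=15: reaches L-position 11 → W
n=16: reaches L-position 12 → W
n=17: reaches L-position 13 → W
n=18: reaches L-position 14 → W
n=19: reaches L-position 14 → W
n=20: reaches L-position 13 → W
n=21: reaches L-position 14 → W
n=22: only reaches 18(W), 17(W), 15(W), all W → L
n=23: only reaches 19(W), 18(W), 16(W), all W → L
n=24: only reaches 20(W), 19(W), 17(W), all W → L
Reading off the rows marked L gives the requested list; there are 11 such values of n.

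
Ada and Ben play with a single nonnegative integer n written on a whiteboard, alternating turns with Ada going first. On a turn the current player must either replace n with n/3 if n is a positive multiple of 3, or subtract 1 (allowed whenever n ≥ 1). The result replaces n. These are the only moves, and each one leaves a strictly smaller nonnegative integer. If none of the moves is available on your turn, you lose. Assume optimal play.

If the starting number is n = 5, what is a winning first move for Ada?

Move to 4.

Classify positions by backward induction: terminal positions (no move available) are L. From any other position, the mover wins iff some move reaches an L.
n=0: no move → L
n=1: W (go to 0, an L position)
n=2: L (sole option 1(W) is W)
n=3: W (go to 2, an L position)
n=4: L (sole option 3(W) is W)
n=5: W (go to 4, an L position)
From 5, the L positions reachable in one move are: 4.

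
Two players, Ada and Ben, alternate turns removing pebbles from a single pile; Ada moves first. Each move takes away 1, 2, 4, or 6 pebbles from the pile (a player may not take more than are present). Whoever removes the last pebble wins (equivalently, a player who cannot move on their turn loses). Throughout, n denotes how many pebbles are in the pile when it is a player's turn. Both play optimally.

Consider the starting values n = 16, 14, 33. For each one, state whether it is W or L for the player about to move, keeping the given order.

Label each position W (a win for the player to move) or L (a loss). A position with no legal move is L; any other position is W exactly when some move reaches an L, and L when every move reaches a W.
n=0: no move → L
n=1: W (go to 0, an L position)
n=2: W (go to 0, an L position)
n=3: L (options 2(W), 1(W) are all W)
n=4: W (go to 3, an L position)
n=5: W (go to 3, an L position)
n=6: W (go to 0, an L position)
n=7: W (go to 3, an L position)
n=8: L (options 7(W), 6(W), 4(W), 2(W) are all W)
n=9: W (go to 8, an L position)
n=10: W (go to 8, an L position)
n=11: L (options 10(W), 9(W), 7(W), 5(W) are all W)
n=12: W (go to 11, an L position)
n=13: W (go to 11, an L position)
n=14: W (go to 8, an L position)
n=15: W (go to 11, an L position)
n=16: L (options 15(W), 14(W), 12(W), 10(W) are all W)
n=17: W (go to 16, an L position)
n=18: W (go to 16, an L position)
n=19: L (options 18(W), 17(W), 15(W), 13(W) are all W)
n=20: W (go to 19, an L position)
n=21: W (go to 19, an L position)
n=22: W (go to 16, an L position)
n=23: W (go to 19, an L position)
n=24: L (options 23(W), 22(W), 20(W), 18(W) are all W)
n=25: W (go to 24, an L position)
n=26: W (go to 24, an L position)
n=27: L (options 26(W), 25(W), 23(W), 21(W) are all W)
n=28: W (go to 27, an L position)
n=29: W (go to 27, an L position)
n=30: W (go to 24, an L position)
n=31: W (go to 27, an L position)
n=32: L (options 31(W), 30(W), 28(W), 26(W) are all W)
n=33: W (go to 32, an L position)

16: L, 14: W, 33: W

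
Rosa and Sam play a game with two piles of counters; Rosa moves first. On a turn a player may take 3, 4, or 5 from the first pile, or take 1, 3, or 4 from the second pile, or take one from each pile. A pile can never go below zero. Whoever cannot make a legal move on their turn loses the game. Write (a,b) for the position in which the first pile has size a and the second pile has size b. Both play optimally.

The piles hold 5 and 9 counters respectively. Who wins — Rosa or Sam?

Positions with no move are L. A position that does have a move is losing for the player to move precisely when every available move leads to a winning position for the opponent. Fill in the labels:
No move ever increases a pile, so every position that can arise here has a ≤ 5 and b ≤ 9; it is enough to label the cells with 0 ≤ a ≤ 5 and 0 ≤ b ≤ 9.
Every move lowers a or b (never raises either), so fill the grid row by row in increasing a, and left to right within a row: each cell's successors are then already labelled.
      b=0  b=1  b=2  b=3  b=4  b=5  b=6  b=7  b=8  b=9
a=0:    L    W    L    W    W    W    W    L    W    L
a=1:    L    W    L    W    W    W    W    L    W    L
a=2:    L    W    L    W    W    W    W    L    W    L
a=3:    W    W    W    W    L    W    L    W    W    W
a=4:    W    L    W    L    W    W    W    W    L    W
a=5:    W    L    W    L    W    W    W    W    L    W
Cells with no legal move (terminal, hence L): (0,0), (1,0), (2,0).
The remaining L cells, each justified by listing all of its moves:
(0,2): only reaches (0,1)(W), which is W → L
(0,7): only reaches (0,6)(W), (0,4)(W), (0,3)(W), all W → L
(0,9): only reaches (0,8)(W), (0,6)(W), (0,5)(W), all W → L
(1,2): only reaches (1,1)(W), (0,1)(W), all W → L
(1,7): only reaches (1,6)(W), (1,4)(W), (1,3)(W), (0,6)(W), all W → L
(1,9): only reaches (1,8)(W), (1,6)(W), (1,5)(W), (0,8)(W), all W → L
(2,2): only reaches (2,1)(W), (1,1)(W), all W → L
(2,7): only reaches (2,6)(W), (2,4)(W), (2,3)(W), (1,6)(W), all W → L
(2,9): only reaches (2,8)(W), (2,6)(W), (2,5)(W), (1,8)(W), all W → L
(3,4): only reaches (0,4)(W), (3,3)(W), (3,1)(W), (3,0)(W), (2,3)(W), all W → L
(3,6): only reaches (0,6)(W), (3,5)(W), (3,3)(W), (3,2)(W), (2,5)(W), all W → L
(4,1): only reaches (1,1)(W), (0,1)(W), (4,0)(W), (3,0)(W), all W → L
(4,3): only reaches (1,3)(W), (0,3)(W), (4,2)(W), (4,0)(W), (3,2)(W), all W → L
(4,8): only reaches (1,8)(W), (0,8)(W), (4,7)(W), (4,5)(W), (4,4)(W), (3,7)(W), all W → L
(5,1): only reaches (2,1)(W), (1,1)(W), (0,1)(W), (5,0)(W), (4,0)(W), all W → L
(5,3): only reaches (2,3)(W), (1,3)(W), (0,3)(W), (5,2)(W), (5,0)(W), (4,2)(W), all W → L
(5,8): only reaches (2,8)(W), (1,8)(W), (0,8)(W), (5,7)(W), (5,5)(W), (5,4)(W), (4,7)(W), all W → L
Every other cell has at least one move into one of the L cells above, so it is W.
The starting position (5,9) is W: Rosa should move to (2,9), handing over an L position.

Rosa wins.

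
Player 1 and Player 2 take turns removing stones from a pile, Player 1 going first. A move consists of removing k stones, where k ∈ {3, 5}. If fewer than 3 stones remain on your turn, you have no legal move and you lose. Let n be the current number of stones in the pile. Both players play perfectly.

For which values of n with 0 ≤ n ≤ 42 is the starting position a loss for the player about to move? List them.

0, 1, 2, 8, 9, 10, 16, 17, 18, 24, 25, 26, 32, 33, 34, 40, 41, 42

Compute win/loss labels from the base case upward. A position with no move is L. Any other position is W if it can reach an L in one move, else L.
n=0: no move → L
n=1: no move → L
n=2: no move → L
n=3: reaches L-position 0 → W
n=4: reaches L-position 1 → W
n=5: reaches L-position 2 → W
n=6: reaches L-position 1 → W
n=7: reaches L-position 2 → W
n=8: only reaches 5(W), 3(W), all W → L
n=9: only reaches 6(W), 4(W), all W → L
n=10: only reaches 7(W), 5(W), all W → L
n=11: reaches L-position 8 → W
n=12: reaches L-position 9 → W
n=13: reaches L-position 10 → W
n=14: reaches L-position 9 → W
n=15: reaches L-position 10 → W
n=16: only reaches 13(W), 11(W), all W → L
n=17: only reaches 14(W), 12(W), all W → L
n=18: only reaches 15(W), 13(W), all W → L
n=19: reaches L-position 16 → W
n=20: reaches L-position 17 → W
n=21: reaches L-position 18 → W
n=22: reaches L-position 17 → W
n=23: reaches L-position 18 → W
n=24: only reaches 21(W), 19(W), all W → L
n=25: only reaches 22(W), 20(W), all W → L
n=26: only reaches 23(W), 21(W), all W → L
n=27: reaches L-position 24 → W
n=28: reaches L-position 25 → W
n=29: reaches L-position 26 → W
n=30: reaches L-position 25 → W
n=31: reaches L-position 26 → W
n=32: only reaches 29(W), 27(W), all W → L
n=33: only reaches 30(W), 28(W), all W → L
n=34: only reaches 31(W), 29(W), all W → L
n=35: reaches L-position 32 → W
n=36: reaches L-position 33 → W
n=37: reaches L-position 34 → W
n=38: reaches L-position 33 → W
n=39: reaches L-position 34 → W
n=40: only reaches 37(W), 35(W), all W → L
n=41: only reaches 38(W), 36(W), all W → L
n=42: only reaches 39(W), 37(W), all W → L
The losing starting values of n are exactly the entries labelled L in this table (18 of them).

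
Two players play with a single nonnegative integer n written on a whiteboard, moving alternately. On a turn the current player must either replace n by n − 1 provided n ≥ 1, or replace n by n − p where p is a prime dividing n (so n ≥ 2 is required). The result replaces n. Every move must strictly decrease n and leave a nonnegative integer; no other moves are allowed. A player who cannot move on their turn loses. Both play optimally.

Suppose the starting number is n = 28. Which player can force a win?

The second player wins.

Label each position W (a win for the player to move) or L (a loss). A position with no legal move is L; any other position is W exactly when some move reaches an L, and L when every move reaches a W.
n=0: no move → L
n=1: W (go to 0, an L position)
n=2: W (go to 0, an L position)
n=3: W (go to 0, an L position)
n=4: L (options 2(W), 3(W) are all W)
n=5: W (go to 0, an L position)
n=6: W (go to 4, an L position)
n=7: W (go to 0, an L position)
n=8: L (options 6(W), 7(W) are all W)
n=9: W (go to 8, an L position)
n=10: W (go to 8, an L position)
n=11: W (go to 0, an L position)
n=12: L (options 9(W), 10(W), 11(W) are all W)
n=13: W (go to 0, an L position)
n=14: W (go to 12, an L position)
n=15: W (go to 12, an L position)
n=16: L (options 14(W), 15(W) are all W)
n=17: W (go to 0, an L position)
n=18: W (go to 16, an L position)
n=19: W (go to 0, an L position)
n=20: L (options 15(W), 18(W), 19(W) are all W)
n=21: W (go to 20, an L position)
n=22: W (go to 20, an L position)
n=23: W (go to 0, an L position)
n=24: L (options 21(W), 22(W), 23(W) are all W)
n=25: W (go to 20, an L position)
n=26: W (go to 24, an L position)
n=27: W (go to 24, an L position)
n=28: L (options 21(W), 26(W), 27(W) are all W)
Every move from 28 reaches a W position, so the mover loses.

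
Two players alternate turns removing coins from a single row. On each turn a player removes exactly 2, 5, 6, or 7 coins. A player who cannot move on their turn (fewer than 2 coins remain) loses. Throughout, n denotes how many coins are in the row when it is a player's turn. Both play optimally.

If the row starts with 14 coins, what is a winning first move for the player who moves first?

Remove 2, leaving 12.

Classify positions by backward induction: terminal positions (no move available) are L. From any other position, the mover wins iff some move reaches an L.
n=0: no move → L
n=1: no move → L
n=2: →0(L), so W
n=3: →1(L), so W
n=4: →2(W) only, which is W, so L
n=5: →0(L), so W
n=6: →4(L), so W
n=7: →1(L), so W
n=8: →1(L), so W
n=9: →4(L), so W
n=10: →4(L), so W
n=11: →4(L), so W
n=12: →10(W), 7(W), 6(W), 5(W) — all W, so L
n=13: →11(W), 8(W), 7(W), 6(W) — all W, so L
n=14: →12(L), so W
From 14, the L positions reachable in one move are: 12.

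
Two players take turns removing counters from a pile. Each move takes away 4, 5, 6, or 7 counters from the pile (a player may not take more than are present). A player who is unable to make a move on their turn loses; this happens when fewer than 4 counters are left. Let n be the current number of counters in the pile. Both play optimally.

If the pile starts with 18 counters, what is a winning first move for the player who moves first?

Remove 4, leaving 14.

Build the W/L table. Terminal = L. A non-terminal position is W if it has a move to some L; otherwise it is L.
n=0: no move → L
n=1: no move → L
n=2: no move → L
n=3: no move → L
n=4: →0(L), so W
n=5: →1(L), so W
n=6: →2(L), so W
n=7: →3(L), so W
n=8: →3(L), so W
n=9: →3(L), so W
n=10: →3(L), so W
n=11: →7(W), 6(W), 5(W), 4(W) — all W, so L
n=12: →8(W), 7(W), 6(W), 5(W) — all W, so L
n=13: →9(W), 8(W), 7(W), 6(W) — all W, so L
n=14: →10(W), 9(W), 8(W), 7(W) — all W, so L
n=15: →11(L), so W
n=16: →12(L), so W
n=17: →13(L), so W
n=18: →14(L), so W
From 18, the L positions reachable in one move are: 14, 13, 12, 11. Any move reaching one of these is winning.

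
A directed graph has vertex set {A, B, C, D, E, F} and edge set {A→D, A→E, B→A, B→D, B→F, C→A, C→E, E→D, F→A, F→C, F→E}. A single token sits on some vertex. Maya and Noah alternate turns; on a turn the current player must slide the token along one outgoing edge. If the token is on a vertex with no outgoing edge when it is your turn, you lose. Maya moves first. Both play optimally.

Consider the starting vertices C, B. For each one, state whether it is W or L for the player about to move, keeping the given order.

C: L, B: W

Work bottom-up. With no move the player to move loses. Otherwise the position is W if at least one move leads to an L position for the opponent, and L if every move leads to a W.
Every edge goes from a vertex to one that appears earlier in the order D, E, A, C, F, B, so processing vertices in that order labels each vertex after all of its successors.
D: no outgoing edge → L
E: →D(L), so W
A: →D(L), so W
C: →A(W), E(W) — all W, so L
F: →C(L), so W
B: →D(L), so W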